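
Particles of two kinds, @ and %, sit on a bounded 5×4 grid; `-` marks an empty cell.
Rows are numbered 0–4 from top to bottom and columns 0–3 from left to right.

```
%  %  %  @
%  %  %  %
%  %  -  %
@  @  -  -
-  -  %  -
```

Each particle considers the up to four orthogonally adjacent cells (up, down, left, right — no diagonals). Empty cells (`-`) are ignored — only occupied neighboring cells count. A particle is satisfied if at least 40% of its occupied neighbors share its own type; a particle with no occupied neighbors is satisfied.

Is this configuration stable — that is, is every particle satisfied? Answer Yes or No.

Row 0: (0,0)% 2/2 satisfied · (0,1)% 3/3 satisfied · (0,2)% 2/3 satisfied · (0,3)@ 0/2 not
Row 1: (1,0)% 3/3 satisfied · (1,1)% 4/4 satisfied · (1,2)% 3/3 satisfied · (1,3)% 2/3 satisfied
Row 2: (2,0)% 2/3 satisfied · (2,1)% 2/3 satisfied · (2,3)% 1/1 satisfied
Row 3: (3,0)@ 1/2 satisfied · (3,1)@ 1/2 satisfied
Row 4: (4,2)% 0/0 satisfied
For instance (0,3) has only 0/2 same-type neighbors, below 2/5.

No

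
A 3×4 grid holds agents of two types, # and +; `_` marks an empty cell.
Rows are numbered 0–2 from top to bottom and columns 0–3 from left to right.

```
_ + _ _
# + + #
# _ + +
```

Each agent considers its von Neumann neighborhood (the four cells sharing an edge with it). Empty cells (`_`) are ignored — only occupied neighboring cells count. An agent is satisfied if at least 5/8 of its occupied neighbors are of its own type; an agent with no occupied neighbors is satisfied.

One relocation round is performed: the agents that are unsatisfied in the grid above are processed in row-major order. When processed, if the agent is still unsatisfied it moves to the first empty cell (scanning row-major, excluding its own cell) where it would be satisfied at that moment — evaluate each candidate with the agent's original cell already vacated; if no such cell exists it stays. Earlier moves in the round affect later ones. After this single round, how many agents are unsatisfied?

1

Initially unsatisfied (in order): (1,0), (1,3), (2,3).
  (1,0) → (0,3).
  (1,3): no empty cell satisfies it; stays.
  (2,3) → (0,0).
Resulting grid:
+ + _ #
_ + + #
# _ + _
Unsatisfied now: (1,3).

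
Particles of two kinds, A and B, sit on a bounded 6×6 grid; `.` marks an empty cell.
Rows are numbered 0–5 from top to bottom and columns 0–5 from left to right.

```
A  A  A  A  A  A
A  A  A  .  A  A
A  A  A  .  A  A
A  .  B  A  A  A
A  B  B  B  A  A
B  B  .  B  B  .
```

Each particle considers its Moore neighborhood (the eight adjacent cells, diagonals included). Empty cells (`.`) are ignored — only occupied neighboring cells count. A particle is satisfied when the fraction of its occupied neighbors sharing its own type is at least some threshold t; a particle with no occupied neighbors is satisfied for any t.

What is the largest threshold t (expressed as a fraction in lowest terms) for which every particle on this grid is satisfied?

(0,0)A 3/3
(0,1)A 5/5
(0,2)A 4/4
(0,3)A 4/4
(0,4)A 4/4
(0,5)A 3/3
(1,0)A 5/5
(1,1)A 8/8
(1,2)A 6/6
(1,4)A 6/6
(1,5)A 5/5
(2,0)A 4/4
(2,1)A 6/7
(2,2)A 4/5
(2,4)A 6/6
(2,5)A 5/5
(3,0)A 3/4
(3,2)B 3/6
(3,3)A 4/7
(3,4)A 6/7
(3,5)A 5/5
(4,0)A 1/4
(4,1)B 4/6
(4,2)B 5/6
(4,3)B 4/7
(4,4)A 4/7
(4,5)A 3/4
(5,0)B 2/3
(5,1)B 3/4
(5,3)B 3/4
(5,4)B 2/4
The smallest same-type fraction is 1/4 at (4,0), which reduces to 1/4. Any threshold above that leaves this particle unsatisfied.

1/4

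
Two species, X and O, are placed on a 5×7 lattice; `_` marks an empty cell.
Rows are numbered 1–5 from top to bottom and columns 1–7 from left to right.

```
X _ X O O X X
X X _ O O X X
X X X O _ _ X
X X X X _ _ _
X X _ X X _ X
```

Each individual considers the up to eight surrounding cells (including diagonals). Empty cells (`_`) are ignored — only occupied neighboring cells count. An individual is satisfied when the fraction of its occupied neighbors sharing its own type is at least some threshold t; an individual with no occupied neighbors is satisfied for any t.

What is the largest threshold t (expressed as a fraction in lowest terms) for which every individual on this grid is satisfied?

Row 1: (1,1)X 2/2 · (1,3)X 1/3 · (1,4)O 3/4 · (1,5)O 3/5 · (1,6)X 3/5 · (1,7)X 3/3
Row 2: (2,1)X 4/4 · (2,2)X 6/6 · (2,4)O 4/6 · (2,5)O 4/6 · (2,6)X 4/6 · (2,7)X 4/4
Row 3: (3,1)X 5/5 · (3,2)X 7/7 · (3,3)X 5/7 · (3,4)O 2/5 · (3,7)X 2/2
Row 4: (4,1)X 5/5 · (4,2)X 7/7 · (4,3)X 6/7 · (4,4)X 4/5
Row 5: (5,1)X 3/3 · (5,2)X 4/4 · (5,4)X 3/3 · (5,5)X 2/2 · (5,7)X — no occupied neighbors
The smallest same-type fraction is 1/3 at (1,3), which reduces to 1/3. Any threshold above that leaves this individual unsatisfied.

1/3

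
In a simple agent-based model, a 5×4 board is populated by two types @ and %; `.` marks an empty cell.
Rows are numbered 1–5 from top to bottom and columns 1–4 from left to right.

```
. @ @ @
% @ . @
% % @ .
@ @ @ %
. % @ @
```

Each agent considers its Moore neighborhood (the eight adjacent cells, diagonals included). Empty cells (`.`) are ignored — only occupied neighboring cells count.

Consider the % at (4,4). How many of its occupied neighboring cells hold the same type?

Occupied neighbors of (4,4): (3,3)=@, (4,3)=@, (5,3)=@, (5,4)=@.
Same type (%): 0 of 4.

0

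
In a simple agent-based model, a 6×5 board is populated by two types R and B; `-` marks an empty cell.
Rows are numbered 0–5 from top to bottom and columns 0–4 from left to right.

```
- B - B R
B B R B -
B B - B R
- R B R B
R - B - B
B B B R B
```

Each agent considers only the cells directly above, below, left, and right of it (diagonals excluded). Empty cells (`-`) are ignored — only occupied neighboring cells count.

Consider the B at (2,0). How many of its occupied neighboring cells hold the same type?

Occupied neighbors of (2,0): (1,0)=B, (2,1)=B.
Same type (B): 2 of 2.

2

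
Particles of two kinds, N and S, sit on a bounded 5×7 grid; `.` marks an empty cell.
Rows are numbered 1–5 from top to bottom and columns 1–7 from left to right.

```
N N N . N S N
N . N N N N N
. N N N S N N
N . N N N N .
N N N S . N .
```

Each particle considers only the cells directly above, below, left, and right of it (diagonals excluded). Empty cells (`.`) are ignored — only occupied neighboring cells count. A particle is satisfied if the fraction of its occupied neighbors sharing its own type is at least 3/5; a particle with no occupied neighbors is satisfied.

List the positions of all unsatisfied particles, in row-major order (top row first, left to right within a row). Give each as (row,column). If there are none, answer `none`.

Row 1: (1,1)N 2/2 satisfied · (1,2)N 2/2 satisfied · (1,3)N 2/2 satisfied · (1,5)N 1/2 not · (1,6)S 0/3 not · (1,7)N 1/2 not
Row 2: (2,1)N 1/1 satisfied · (2,3)N 3/3 satisfied · (2,4)N 3/3 satisfied · (2,5)N 3/4 satisfied · (2,6)N 3/4 satisfied · (2,7)N 3/3 satisfied
Row 3: (3,2)N 1/1 satisfied · (3,3)N 4/4 satisfied · (3,4)N 3/4 satisfied · (3,5)S 0/4 not · (3,6)N 3/4 satisfied · (3,7)N 2/2 satisfied
Row 4: (4,1)N 1/1 satisfied · (4,3)N 3/3 satisfied · (4,4)N 3/4 satisfied · (4,5)N 2/3 satisfied · (4,6)N 3/3 satisfied
Row 5: (5,1)N 2/2 satisfied · (5,2)N 2/2 satisfied · (5,3)N 2/3 satisfied · (5,4)S 0/2 not · (5,6)N 1/1 satisfied

(1,5), (1,6), (1,7), (3,5), (5,4)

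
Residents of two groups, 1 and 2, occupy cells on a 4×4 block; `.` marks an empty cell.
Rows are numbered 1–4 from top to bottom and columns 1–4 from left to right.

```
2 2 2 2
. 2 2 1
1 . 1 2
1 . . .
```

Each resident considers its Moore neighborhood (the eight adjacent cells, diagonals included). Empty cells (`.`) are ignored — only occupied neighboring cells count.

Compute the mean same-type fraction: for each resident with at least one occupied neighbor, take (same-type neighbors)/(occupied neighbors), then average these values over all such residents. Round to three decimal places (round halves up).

(1,1)2 2/2
(1,2)2 4/4
(1,3)2 4/5
(1,4)2 2/3
(2,2)2 4/6
(2,3)2 5/7
(2,4)1 1/5
(3,1)1 1/2
(3,3)1 1/4
(3,4)2 1/3
(4,1)1 1/1
Sum over 11 residents: 2/2 + 4/4 + 4/5 + 2/3 + 4/6 + 5/7 + 1/5 + 1/2 + 1/4 + 1/3 + 1/1 = 599/84; mean = 599/84 ÷ 11 = 599/924 = 0.648268… → 0.648.

0.648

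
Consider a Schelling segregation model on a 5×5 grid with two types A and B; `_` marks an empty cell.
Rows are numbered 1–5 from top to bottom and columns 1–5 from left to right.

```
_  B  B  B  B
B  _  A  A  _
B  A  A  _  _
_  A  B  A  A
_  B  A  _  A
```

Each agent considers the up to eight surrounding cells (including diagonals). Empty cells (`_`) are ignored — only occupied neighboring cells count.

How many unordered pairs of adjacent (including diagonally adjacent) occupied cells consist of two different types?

Scan each occupied cell's neighbors to the right and below (and the two forward diagonals) so each pair is counted once.
From row 1: 6 unlike of 10 pairs (running 6/10).
From row 2: 1 unlike of 6 pairs (running 7/16).
From row 3: 4 unlike of 8 pairs (running 11/24).
From row 4: 4 unlike of 10 pairs (running 15/34).
From row 5: 1 unlike of 1 pairs (running 16/35).
Total adjacent occupied pairs: 35; unlike-type pairs: 16.

16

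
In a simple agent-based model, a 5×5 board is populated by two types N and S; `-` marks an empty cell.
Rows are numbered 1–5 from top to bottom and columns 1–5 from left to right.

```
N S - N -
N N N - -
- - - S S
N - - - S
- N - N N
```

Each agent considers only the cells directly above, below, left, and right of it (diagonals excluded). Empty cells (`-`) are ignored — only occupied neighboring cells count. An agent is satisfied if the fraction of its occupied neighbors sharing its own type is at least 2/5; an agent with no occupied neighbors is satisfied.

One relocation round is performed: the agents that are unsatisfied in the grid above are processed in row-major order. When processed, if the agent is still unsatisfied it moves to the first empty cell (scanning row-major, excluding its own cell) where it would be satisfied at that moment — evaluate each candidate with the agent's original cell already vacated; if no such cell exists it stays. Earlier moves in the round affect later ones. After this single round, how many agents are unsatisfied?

Initially unsatisfied (in order): (1,2).
  (1,2) → (2,5).
Resulting grid:
N - - N -
N N N - S
- - - S S
N - - - S
- N - N N
All satisfied now.

0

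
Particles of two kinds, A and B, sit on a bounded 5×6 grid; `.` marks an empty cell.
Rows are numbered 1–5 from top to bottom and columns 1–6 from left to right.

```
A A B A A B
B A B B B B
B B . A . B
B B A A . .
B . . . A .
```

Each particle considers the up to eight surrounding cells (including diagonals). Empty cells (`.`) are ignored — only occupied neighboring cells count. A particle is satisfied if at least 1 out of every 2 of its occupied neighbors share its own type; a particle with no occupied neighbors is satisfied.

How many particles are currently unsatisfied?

8

(1,1)A 2/3 satisfied
(1,2)A 2/5 not
(1,3)B 2/5 not
(1,4)A 1/5 not
(1,5)A 1/5 not
(1,6)B 2/3 satisfied
(2,1)B 2/5 not
(2,2)A 2/7 not
(2,3)B 3/7 not
(2,4)B 3/6 satisfied
(2,5)B 4/7 satisfied
(2,6)B 3/4 satisfied
(3,1)B 4/5 satisfied
(3,2)B 5/7 satisfied
(3,4)A 2/5 not
(3,6)B 2/2 satisfied
(4,1)B 4/4 satisfied
(4,2)B 4/5 satisfied
(4,3)A 2/4 satisfied
(4,4)A 3/3 satisfied
(5,1)B 2/2 satisfied
(5,5)A 1/1 satisfied
Unsatisfied: (1,2), (1,3), (1,4), (1,5), (2,1), (2,2), (2,3), (3,4) — 8 in total.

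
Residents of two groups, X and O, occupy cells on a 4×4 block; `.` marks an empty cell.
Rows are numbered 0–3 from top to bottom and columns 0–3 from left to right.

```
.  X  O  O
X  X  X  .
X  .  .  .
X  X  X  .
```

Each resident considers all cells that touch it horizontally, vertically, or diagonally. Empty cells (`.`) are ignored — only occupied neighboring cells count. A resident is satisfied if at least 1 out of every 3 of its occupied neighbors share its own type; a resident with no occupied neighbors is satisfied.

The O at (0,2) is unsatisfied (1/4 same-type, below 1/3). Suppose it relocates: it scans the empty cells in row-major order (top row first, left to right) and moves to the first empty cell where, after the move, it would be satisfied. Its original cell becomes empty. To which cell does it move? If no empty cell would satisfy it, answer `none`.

(1,3)

Vacating (0,2). Empty cells in order:
  (0,0): 0/3 same-type → still unsatisfied.
  (1,3): 1/2 same-type → satisfied — stop here.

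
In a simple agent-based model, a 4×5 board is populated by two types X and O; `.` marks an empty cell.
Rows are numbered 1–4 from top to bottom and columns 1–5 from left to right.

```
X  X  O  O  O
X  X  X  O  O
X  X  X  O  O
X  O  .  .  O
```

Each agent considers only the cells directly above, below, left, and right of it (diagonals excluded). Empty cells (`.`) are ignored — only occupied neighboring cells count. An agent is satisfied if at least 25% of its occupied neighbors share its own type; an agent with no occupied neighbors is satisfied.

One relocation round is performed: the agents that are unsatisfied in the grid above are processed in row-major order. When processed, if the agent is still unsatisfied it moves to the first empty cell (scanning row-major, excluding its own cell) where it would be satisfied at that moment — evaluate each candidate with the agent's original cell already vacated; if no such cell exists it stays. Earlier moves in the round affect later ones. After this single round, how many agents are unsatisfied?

Initially unsatisfied (in order): (4,2).
  (4,2) → (4,4).
Resulting grid:
X X O O O
X X X O O
X X X O O
X . . O O
All satisfied now.

0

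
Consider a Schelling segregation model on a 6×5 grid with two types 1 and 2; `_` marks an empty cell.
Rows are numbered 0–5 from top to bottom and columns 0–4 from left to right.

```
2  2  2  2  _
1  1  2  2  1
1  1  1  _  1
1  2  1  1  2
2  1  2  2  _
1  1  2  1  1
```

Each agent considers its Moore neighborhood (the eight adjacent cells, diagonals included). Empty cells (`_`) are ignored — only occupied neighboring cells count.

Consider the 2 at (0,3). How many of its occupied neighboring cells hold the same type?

Occupied neighbors of (0,3): (0,2)=2, (1,2)=2, (1,3)=2, (1,4)=1.
Same type (2): 3 of 4.

3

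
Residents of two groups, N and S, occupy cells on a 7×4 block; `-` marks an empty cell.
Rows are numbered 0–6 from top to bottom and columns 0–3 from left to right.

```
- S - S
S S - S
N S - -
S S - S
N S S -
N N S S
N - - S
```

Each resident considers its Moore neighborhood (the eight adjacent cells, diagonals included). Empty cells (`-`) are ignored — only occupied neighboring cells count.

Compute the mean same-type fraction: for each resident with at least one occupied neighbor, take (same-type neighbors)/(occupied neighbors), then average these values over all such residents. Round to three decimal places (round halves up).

Row 0: (0,1)S 2/2 · (0,3)S 1/1
Row 1: (1,0)S 3/4 · (1,1)S 3/4 · (1,3)S 1/1
Row 2: (2,0)N 0/5 · (2,1)S 4/5
Row 3: (3,0)S 3/5 · (3,1)S 4/6 · (3,3)S 1/1
Row 4: (4,0)N 2/5 · (4,1)S 4/7 · (4,2)S 5/6
Row 5: (5,0)N 3/4 · (5,1)N 3/6 · (5,2)S 4/5 · (5,3)S 3/3
Row 6: (6,0)N 2/2 · (6,3)S 2/2
Sum over 19 residents: 2/2 + 1/1 + 3/4 + 3/4 + 1/1 + 0/5 + 4/5 + 3/5 + 4/6 + 1/1 + 2/5 + 4/7 + 5/6 + 3/4 + 3/6 + 4/5 + 3/3 + 2/2 + 2/2 = 2019/140; mean = 2019/140 ÷ 19 = 2019/2660 = 0.759022… → 0.759.

0.759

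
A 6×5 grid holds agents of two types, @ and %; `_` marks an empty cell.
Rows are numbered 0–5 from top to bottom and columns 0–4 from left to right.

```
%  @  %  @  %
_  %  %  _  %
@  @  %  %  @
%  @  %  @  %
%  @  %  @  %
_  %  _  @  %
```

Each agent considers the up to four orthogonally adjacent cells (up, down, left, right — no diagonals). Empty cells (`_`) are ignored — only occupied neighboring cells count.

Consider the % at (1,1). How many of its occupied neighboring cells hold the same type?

1

Occupied neighbors of (1,1): (0,1)=@, (2,1)=@, (1,2)=%.
Same type (%): 1 of 3.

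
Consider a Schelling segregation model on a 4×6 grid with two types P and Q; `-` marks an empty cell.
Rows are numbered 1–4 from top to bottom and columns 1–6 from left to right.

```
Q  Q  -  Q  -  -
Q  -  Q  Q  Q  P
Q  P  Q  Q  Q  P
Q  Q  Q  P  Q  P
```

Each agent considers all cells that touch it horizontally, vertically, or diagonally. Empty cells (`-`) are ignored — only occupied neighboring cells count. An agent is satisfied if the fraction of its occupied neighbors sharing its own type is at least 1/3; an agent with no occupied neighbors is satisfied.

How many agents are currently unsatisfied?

2

(1,1)Q 2/2 ok
(1,2)Q 3/3 ok
(1,4)Q 3/3 ok
(2,1)Q 3/4 ok
(2,3)Q 5/6 ok
(2,4)Q 6/6 ok
(2,5)Q 4/6 ok
(2,6)P 1/3 ok
(3,1)Q 3/4 ok
(3,2)P 0/7 unhappy
(3,3)Q 5/7 ok
(3,4)Q 7/8 ok
(3,5)Q 4/8 ok
(3,6)P 2/5 ok
(4,1)Q 2/3 ok
(4,2)Q 4/5 ok
(4,3)Q 3/5 ok
(4,4)P 0/5 unhappy
(4,5)Q 2/5 ok
(4,6)P 1/3 ok
Unsatisfied: (3,2), (4,4) — 2 in total.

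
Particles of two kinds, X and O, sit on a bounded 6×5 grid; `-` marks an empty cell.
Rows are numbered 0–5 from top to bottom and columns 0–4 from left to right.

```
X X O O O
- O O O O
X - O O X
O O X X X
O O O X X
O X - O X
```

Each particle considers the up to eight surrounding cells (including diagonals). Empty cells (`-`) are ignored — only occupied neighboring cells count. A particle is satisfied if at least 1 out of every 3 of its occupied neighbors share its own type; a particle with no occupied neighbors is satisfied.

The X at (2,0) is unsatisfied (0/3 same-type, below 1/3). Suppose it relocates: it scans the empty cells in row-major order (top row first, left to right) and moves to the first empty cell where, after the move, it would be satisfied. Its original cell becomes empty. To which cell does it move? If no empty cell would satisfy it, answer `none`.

(1,0)

Vacating (2,0). Empty cells in order:
  (1,0): 2/3 same-type → satisfied — stop here.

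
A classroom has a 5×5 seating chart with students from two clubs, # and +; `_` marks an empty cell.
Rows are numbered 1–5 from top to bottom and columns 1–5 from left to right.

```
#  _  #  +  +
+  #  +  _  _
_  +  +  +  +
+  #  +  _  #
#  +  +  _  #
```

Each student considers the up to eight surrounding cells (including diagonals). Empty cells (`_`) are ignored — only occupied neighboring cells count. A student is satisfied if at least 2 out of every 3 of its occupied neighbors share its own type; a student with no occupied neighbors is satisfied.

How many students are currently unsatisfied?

10

(1,1)# 1/2 not
(1,3)# 1/3 not
(1,4)+ 2/3 satisfied
(1,5)+ 1/1 satisfied
(2,1)+ 1/3 not
(2,2)# 2/6 not
(2,3)+ 4/6 satisfied
(3,2)+ 5/7 satisfied
(3,3)+ 4/6 satisfied
(3,4)+ 4/5 satisfied
(3,5)+ 1/2 not
(4,1)+ 2/4 not
(4,2)# 1/7 not
(4,3)+ 5/6 satisfied
(4,5)# 1/3 not
(5,1)# 1/3 not
(5,2)+ 3/5 not
(5,3)+ 2/3 satisfied
(5,5)# 1/1 satisfied
Unsatisfied: (1,1), (1,3), (2,1), (2,2), (3,5), (4,1), (4,2), (4,5), (5,1), (5,2) — 10 in total.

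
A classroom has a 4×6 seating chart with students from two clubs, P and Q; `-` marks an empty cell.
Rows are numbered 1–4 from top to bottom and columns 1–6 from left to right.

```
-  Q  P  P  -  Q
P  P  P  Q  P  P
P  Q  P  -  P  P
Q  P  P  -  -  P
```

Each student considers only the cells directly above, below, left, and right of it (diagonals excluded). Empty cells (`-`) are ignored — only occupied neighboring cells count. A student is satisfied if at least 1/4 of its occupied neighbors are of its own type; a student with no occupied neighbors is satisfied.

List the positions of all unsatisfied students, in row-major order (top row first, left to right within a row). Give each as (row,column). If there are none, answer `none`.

(1,2), (1,6), (2,4), (3,2), (4,1)

Row 1: (1,2)Q 0/2 unhappy · (1,3)P 2/3 ok · (1,4)P 1/2 ok · (1,6)Q 0/1 unhappy
Row 2: (2,1)P 2/2 ok · (2,2)P 2/4 ok · (2,3)P 3/4 ok · (2,4)Q 0/3 unhappy · (2,5)P 2/3 ok · (2,6)P 2/3 ok
Row 3: (3,1)P 1/3 ok · (3,2)Q 0/4 unhappy · (3,3)P 2/3 ok · (3,5)P 2/2 ok · (3,6)P 3/3 ok
Row 4: (4,1)Q 0/2 unhappy · (4,2)P 1/3 ok · (4,3)P 2/2 ok · (4,6)P 1/1 ok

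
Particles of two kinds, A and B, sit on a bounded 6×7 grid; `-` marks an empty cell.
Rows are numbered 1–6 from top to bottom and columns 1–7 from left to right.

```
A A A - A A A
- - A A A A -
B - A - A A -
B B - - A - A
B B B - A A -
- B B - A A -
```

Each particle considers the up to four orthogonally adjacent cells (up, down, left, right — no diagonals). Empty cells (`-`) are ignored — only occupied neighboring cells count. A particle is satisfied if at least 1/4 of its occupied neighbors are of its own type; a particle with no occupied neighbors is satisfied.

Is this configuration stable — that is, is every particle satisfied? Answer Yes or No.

Yes

Row 1: (1,1)A 1/1 satisfied · (1,2)A 2/2 satisfied · (1,3)A 2/2 satisfied · (1,5)A 2/2 satisfied · (1,6)A 3/3 satisfied · (1,7)A 1/1 satisfied
Row 2: (2,3)A 3/3 satisfied · (2,4)A 2/2 satisfied · (2,5)A 4/4 satisfied · (2,6)A 3/3 satisfied
Row 3: (3,1)B 1/1 satisfied · (3,3)A 1/1 satisfied · (3,5)A 3/3 satisfied · (3,6)A 2/2 satisfied
Row 4: (4,1)B 3/3 satisfied · (4,2)B 2/2 satisfied · (4,5)A 2/2 satisfied · (4,7)A 0/0 satisfied
Row 5: (5,1)B 2/2 satisfied · (5,2)B 4/4 satisfied · (5,3)B 2/2 satisfied · (5,5)A 3/3 satisfied · (5,6)A 2/2 satisfied
Row 6: (6,2)B 2/2 satisfied · (6,3)B 2/2 satisfied · (6,5)A 2/2 satisfied · (6,6)A 2/2 satisfied
All meet the threshold, so the configuration is stable.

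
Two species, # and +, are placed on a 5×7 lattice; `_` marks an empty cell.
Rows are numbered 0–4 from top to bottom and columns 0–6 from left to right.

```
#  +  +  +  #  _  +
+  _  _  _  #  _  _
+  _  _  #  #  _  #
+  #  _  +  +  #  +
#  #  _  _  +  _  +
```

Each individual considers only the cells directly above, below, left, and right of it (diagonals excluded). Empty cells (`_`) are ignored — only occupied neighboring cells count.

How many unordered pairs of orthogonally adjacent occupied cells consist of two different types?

10

Scan each occupied cell's neighbors to the right and below so each pair is counted once.
Row 0: #(0,0)–+(0,1)≠ #(0,0)–+(1,0)≠ +(0,1)–+(0,2)= +(0,2)–+(0,3)= +(0,3)–#(0,4)≠ #(0,4)–#(1,4)=  → 3/6 unlike.
Row 1: +(1,0)–+(2,0)= #(1,4)–#(2,4)=  → 0/2 unlike.
Row 2: +(2,0)–+(3,0)= #(2,3)–#(2,4)= #(2,3)–+(3,3)≠ #(2,4)–+(3,4)≠ #(2,6)–+(3,6)≠  → 3/5 unlike.
Row 3: +(3,0)–#(3,1)≠ +(3,0)–#(4,0)≠ #(3,1)–#(4,1)= +(3,3)–+(3,4)= +(3,4)–#(3,5)≠ +(3,4)–+(4,4)= #(3,5)–+(3,6)≠ +(3,6)–+(4,6)=  → 4/8 unlike.
Row 4: #(4,0)–#(4,1)=  → 0/1 unlike.
Total adjacent occupied pairs: 22; unlike-type pairs: 10.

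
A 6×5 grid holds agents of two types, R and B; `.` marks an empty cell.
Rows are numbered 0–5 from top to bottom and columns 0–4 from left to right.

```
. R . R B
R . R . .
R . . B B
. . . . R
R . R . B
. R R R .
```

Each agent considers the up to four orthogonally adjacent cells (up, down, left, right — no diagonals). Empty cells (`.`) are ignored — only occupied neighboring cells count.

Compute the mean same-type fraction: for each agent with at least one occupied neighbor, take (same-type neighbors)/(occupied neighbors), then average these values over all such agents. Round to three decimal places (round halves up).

0.625

Row 0: (0,1)R — no occupied neighbors · (0,3)R 0/1 · (0,4)B 0/1
Row 1: (1,0)R 1/1 · (1,2)R — no occupied neighbors
Row 2: (2,0)R 1/1 · (2,3)B 1/1 · (2,4)B 1/2
Row 3: (3,4)R 0/2
Row 4: (4,0)R — no occupied neighbors · (4,2)R 1/1 · (4,4)B 0/1
Row 5: (5,1)R 1/1 · (5,2)R 3/3 · (5,3)R 1/1
Sum over 12 agents: 0/1 + 0/1 + 1/1 + 1/1 + 1/1 + 1/2 + 0/2 + 1/1 + 0/1 + 1/1 + 3/3 + 1/1 = 15/2; mean = 15/2 ÷ 12 = 5/8 = 0.625 → 0.625.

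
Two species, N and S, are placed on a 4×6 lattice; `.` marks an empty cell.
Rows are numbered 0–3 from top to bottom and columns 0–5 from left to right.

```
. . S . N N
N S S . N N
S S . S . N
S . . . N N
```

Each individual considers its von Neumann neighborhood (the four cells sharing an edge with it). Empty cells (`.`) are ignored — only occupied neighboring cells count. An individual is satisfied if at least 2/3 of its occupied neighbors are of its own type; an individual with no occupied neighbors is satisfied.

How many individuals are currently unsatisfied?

Row 0: (0,2)S 1/1 ✓ · (0,4)N 2/2 ✓ · (0,5)N 2/2 ✓
Row 1: (1,0)N 0/2 ✗ · (1,1)S 2/3 ✓ · (1,2)S 2/2 ✓ · (1,4)N 2/2 ✓ · (1,5)N 3/3 ✓
Row 2: (2,0)S 2/3 ✓ · (2,1)S 2/2 ✓ · (2,3)S 0/0 ✓ · (2,5)N 2/2 ✓
Row 3: (3,0)S 1/1 ✓ · (3,4)N 1/1 ✓ · (3,5)N 2/2 ✓
Unsatisfied: (1,0) — 1 in total.

1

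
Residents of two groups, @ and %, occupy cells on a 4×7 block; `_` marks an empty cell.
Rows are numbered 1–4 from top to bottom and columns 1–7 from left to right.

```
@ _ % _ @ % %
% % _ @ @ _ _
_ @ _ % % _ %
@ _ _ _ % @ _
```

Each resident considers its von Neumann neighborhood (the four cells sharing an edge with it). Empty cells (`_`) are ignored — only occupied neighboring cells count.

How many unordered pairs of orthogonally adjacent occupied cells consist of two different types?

Scan each occupied cell's neighbors to the right and below so each pair is counted once.
From row 1: 2 unlike of 4 pairs (running 2/4).
From row 2: 3 unlike of 5 pairs (running 5/9).
From row 3: 0 unlike of 2 pairs (running 5/11).
From row 4: 1 unlike of 1 pairs (running 6/12).
Total adjacent occupied pairs: 12; unlike-type pairs: 6.

6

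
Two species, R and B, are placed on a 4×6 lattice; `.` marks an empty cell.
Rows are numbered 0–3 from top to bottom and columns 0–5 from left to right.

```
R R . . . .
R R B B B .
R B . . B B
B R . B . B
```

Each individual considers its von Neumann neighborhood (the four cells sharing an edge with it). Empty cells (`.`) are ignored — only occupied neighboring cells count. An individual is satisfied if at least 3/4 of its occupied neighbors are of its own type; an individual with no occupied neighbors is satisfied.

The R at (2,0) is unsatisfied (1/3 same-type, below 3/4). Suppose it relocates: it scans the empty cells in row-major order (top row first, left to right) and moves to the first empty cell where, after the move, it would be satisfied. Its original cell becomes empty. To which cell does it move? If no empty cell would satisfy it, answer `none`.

(0,5)

Vacating (2,0). Empty cells in order:
  (0,2): 1/2 same-type → still unsatisfied.
  (0,3): 0/1 same-type → still unsatisfied.
  (0,4): 0/1 same-type → still unsatisfied.
  (0,5): 0/0 same-type → satisfied — stop here.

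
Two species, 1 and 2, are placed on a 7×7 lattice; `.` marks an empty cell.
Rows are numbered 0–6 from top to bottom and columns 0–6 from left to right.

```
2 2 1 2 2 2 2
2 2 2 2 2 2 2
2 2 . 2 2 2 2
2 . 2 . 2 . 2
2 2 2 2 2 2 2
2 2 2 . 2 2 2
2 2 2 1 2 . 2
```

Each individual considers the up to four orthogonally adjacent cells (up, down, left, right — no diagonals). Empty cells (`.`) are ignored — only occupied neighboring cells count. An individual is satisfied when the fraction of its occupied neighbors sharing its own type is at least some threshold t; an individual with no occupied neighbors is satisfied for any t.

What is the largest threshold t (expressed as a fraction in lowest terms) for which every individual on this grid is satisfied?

0/1

(0,0)2 2/2
(0,1)2 2/3
(0,2)1 0/3
(0,3)2 2/3
(0,4)2 3/3
(0,5)2 3/3
(0,6)2 2/2
(1,0)2 3/3
(1,1)2 4/4
(1,2)2 2/3
(1,3)2 4/4
(1,4)2 4/4
(1,5)2 4/4
(1,6)2 3/3
(2,0)2 3/3
(2,1)2 2/2
(2,3)2 2/2
(2,4)2 4/4
(2,5)2 3/3
(2,6)2 3/3
(3,0)2 2/2
(3,2)2 1/1
(3,4)2 2/2
(3,6)2 2/2
(4,0)2 3/3
(4,1)2 3/3
(4,2)2 4/4
(4,3)2 2/2
(4,4)2 4/4
(4,5)2 3/3
(4,6)2 3/3
(5,0)2 3/3
(5,1)2 4/4
(5,2)2 3/3
(5,4)2 3/3
(5,5)2 3/3
(5,6)2 3/3
(6,0)2 2/2
(6,1)2 3/3
(6,2)2 2/3
(6,3)1 0/2
(6,4)2 1/2
(6,6)2 1/1
The smallest same-type fraction is 0/3 at (0,2), which reduces to 0/1. Any threshold above that leaves this individual unsatisfied.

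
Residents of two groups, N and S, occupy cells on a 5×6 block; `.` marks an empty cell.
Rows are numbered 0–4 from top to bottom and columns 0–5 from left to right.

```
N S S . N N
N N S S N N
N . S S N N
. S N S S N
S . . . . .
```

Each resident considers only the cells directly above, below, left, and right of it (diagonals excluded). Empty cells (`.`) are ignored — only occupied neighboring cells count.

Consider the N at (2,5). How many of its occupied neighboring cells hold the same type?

3

Occupied neighbors of (2,5): (1,5)=N, (3,5)=N, (2,4)=N.
Same type (N): 3 of 3.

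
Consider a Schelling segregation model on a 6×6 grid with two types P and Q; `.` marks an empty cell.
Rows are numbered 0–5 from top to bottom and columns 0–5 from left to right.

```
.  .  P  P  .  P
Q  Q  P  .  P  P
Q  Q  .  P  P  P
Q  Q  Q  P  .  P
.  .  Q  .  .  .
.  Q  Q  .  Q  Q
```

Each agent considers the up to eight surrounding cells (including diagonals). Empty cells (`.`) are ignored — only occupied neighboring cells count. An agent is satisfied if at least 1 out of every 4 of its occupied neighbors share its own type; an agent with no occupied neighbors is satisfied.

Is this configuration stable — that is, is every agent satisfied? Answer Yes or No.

Yes

(0,2)P 2/3 ✓
(0,3)P 3/3 ✓
(0,5)P 2/2 ✓
(1,0)Q 3/3 ✓
(1,1)Q 3/5 ✓
(1,2)P 3/5 ✓
(1,4)P 6/6 ✓
(1,5)P 4/4 ✓
(2,0)Q 5/5 ✓
(2,1)Q 6/7 ✓
(2,3)P 4/5 ✓
(2,4)P 6/6 ✓
(2,5)P 4/4 ✓
(3,0)Q 3/3 ✓
(3,1)Q 5/5 ✓
(3,2)Q 3/5 ✓
(3,3)P 2/4 ✓
(3,5)P 2/2 ✓
(4,2)Q 4/5 ✓
(5,1)Q 2/2 ✓
(5,2)Q 2/2 ✓
(5,4)Q 1/1 ✓
(5,5)Q 1/1 ✓
All meet the threshold, so the configuration is stable.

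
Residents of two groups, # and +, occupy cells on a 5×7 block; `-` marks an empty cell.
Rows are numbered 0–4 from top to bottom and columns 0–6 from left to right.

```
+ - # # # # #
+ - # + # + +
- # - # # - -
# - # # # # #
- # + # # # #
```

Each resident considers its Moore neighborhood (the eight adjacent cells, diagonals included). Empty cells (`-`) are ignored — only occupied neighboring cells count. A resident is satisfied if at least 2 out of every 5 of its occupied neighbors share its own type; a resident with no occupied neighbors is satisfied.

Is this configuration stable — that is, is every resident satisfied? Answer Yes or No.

No

(0,0)+ 1/1 ok
(0,2)# 2/3 ok
(0,3)# 4/5 ok
(0,4)# 3/5 ok
(0,5)# 3/5 ok
(0,6)# 1/3 unhappy
(1,0)+ 1/2 ok
(1,2)# 4/5 ok
(1,3)+ 0/7 unhappy
(1,4)# 5/7 ok
(1,5)+ 1/6 unhappy
(1,6)+ 1/3 unhappy
(2,1)# 3/4 ok
(2,3)# 6/7 ok
(2,4)# 5/7 ok
(3,0)# 2/2 ok
(3,2)# 5/6 ok
(3,3)# 6/7 ok
(3,4)# 7/7 ok
(3,5)# 6/6 ok
(3,6)# 3/3 ok
(4,1)# 2/3 ok
(4,2)+ 0/4 unhappy
(4,3)# 4/5 ok
(4,4)# 5/5 ok
(4,5)# 5/5 ok
(4,6)# 3/3 ok
For instance (0,6) has only 1/3 same-type neighbors, below 2/5.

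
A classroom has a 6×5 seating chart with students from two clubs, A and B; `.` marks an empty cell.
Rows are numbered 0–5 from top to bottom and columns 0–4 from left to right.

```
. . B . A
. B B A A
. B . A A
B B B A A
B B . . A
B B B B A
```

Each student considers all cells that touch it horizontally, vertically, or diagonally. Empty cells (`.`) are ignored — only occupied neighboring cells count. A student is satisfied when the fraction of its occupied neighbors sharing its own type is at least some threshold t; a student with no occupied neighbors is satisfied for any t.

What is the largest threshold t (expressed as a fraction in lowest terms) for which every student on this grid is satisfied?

(0,2)B 2/3
(0,4)A 2/2
(1,1)B 3/3
(1,2)B 3/5
(1,3)A 4/6
(1,4)A 4/4
(2,1)B 5/5
(2,3)A 5/7
(2,4)A 5/5
(3,0)B 4/4
(3,1)B 5/5
(3,2)B 3/5
(3,3)A 4/5
(3,4)A 4/4
(4,0)B 5/5
(4,1)B 7/7
(4,4)A 3/4
(5,0)B 3/3
(5,1)B 4/4
(5,2)B 3/3
(5,3)B 1/3
(5,4)A 1/2
The smallest same-type fraction is 1/3 at (5,3), which reduces to 1/3. Any threshold above that leaves this student unsatisfied.

1/3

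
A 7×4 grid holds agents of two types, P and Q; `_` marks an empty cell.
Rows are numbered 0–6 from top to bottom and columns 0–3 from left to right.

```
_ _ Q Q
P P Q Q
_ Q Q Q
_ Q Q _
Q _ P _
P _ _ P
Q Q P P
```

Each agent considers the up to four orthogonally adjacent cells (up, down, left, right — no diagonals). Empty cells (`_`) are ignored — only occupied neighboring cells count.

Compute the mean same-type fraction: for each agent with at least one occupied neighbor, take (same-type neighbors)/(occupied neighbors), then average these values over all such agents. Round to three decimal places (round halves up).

(0,2)Q 2/2
(0,3)Q 2/2
(1,0)P 1/1
(1,1)P 1/3
(1,2)Q 3/4
(1,3)Q 3/3
(2,1)Q 2/3
(2,2)Q 4/4
(2,3)Q 2/2
(3,1)Q 2/2
(3,2)Q 2/3
(4,0)Q 0/1
(4,2)P 0/1
(5,0)P 0/2
(5,3)P 1/1
(6,0)Q 1/2
(6,1)Q 1/2
(6,2)P 1/2
(6,3)P 2/2
Sum over 19 agents: 2/2 + 2/2 + 1/1 + 1/3 + 3/4 + 3/3 + 2/3 + 4/4 + 2/2 + 2/2 + 2/3 + 0/1 + 0/1 + 0/2 + 1/1 + 1/2 + 1/2 + 1/2 + 2/2 = 155/12; mean = 155/12 ÷ 19 = 155/228 = 0.679824… → 0.680.

0.680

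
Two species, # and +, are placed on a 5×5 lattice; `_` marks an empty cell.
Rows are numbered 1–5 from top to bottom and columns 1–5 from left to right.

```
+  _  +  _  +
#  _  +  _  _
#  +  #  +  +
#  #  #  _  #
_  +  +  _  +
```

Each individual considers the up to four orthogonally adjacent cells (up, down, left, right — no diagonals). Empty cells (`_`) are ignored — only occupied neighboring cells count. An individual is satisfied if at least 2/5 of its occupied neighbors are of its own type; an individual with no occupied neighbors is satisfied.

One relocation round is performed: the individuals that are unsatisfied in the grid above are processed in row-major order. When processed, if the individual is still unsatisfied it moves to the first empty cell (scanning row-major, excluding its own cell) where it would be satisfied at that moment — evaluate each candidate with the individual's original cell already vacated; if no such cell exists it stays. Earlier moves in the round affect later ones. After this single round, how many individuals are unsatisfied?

0

Initially unsatisfied (in order): (1,1), (3,2), (3,3), (4,5), (5,5).
  (1,1) → (1,2).
  (3,2) → (1,1).
  (3,3) → (3,2).
  (4,5) → (2,2).
  (5,5): now satisfied by earlier moves; stays.
Resulting grid:
+ + + _ +
# # + _ _
# # _ + +
# # # _ _
_ + + _ +
All satisfied now.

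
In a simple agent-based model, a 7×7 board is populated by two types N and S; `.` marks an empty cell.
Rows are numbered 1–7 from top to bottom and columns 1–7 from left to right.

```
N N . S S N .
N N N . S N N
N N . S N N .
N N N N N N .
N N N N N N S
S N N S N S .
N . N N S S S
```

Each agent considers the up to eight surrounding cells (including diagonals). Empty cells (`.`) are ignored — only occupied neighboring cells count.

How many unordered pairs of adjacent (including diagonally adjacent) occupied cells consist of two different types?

Scan each occupied cell's neighbors to the right and below (and the two forward diagonals) so each pair is counted once.
From row 1: 4 unlike of 15 pairs (running 4/15).
From row 2: 4 unlike of 16 pairs (running 8/31).
From row 3: 4 unlike of 16 pairs (running 12/47).
From row 4: 1 unlike of 22 pairs (running 13/69).
From row 5: 8 unlike of 23 pairs (running 21/92).
From row 6: 9 unlike of 19 pairs (running 30/111).
From row 7: 1 unlike of 4 pairs (running 31/115).
Total adjacent occupied pairs: 115; unlike-type pairs: 31.

31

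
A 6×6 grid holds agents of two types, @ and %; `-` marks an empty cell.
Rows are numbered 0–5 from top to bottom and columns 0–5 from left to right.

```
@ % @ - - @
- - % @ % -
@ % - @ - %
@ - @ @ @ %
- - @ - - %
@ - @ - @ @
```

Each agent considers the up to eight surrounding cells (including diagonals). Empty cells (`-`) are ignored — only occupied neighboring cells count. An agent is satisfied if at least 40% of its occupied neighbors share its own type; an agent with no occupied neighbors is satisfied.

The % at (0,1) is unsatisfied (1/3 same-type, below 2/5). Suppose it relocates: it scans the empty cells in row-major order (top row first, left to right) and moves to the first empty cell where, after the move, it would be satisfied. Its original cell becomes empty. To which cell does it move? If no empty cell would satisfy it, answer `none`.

(0,3)

Vacating (0,1). Empty cells in order:
  (0,3): 2/4 same-type → satisfied — stop here.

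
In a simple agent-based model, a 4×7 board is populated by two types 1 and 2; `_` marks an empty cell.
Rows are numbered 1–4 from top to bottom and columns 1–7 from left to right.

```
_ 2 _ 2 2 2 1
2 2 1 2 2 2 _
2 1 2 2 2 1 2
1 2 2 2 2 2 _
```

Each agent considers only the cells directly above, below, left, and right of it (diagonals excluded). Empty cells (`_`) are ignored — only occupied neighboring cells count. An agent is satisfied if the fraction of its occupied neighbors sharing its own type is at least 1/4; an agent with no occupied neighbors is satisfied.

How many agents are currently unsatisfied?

(1,2)2 1/1 satisfied
(1,4)2 2/2 satisfied
(1,5)2 3/3 satisfied
(1,6)2 2/3 satisfied
(1,7)1 0/1 not
(2,1)2 2/2 satisfied
(2,2)2 2/4 satisfied
(2,3)1 0/3 not
(2,4)2 3/4 satisfied
(2,5)2 4/4 satisfied
(2,6)2 2/3 satisfied
(3,1)2 1/3 satisfied
(3,2)1 0/4 not
(3,3)2 2/4 satisfied
(3,4)2 4/4 satisfied
(3,5)2 3/4 satisfied
(3,6)1 0/4 not
(3,7)2 0/1 not
(4,1)1 0/2 not
(4,2)2 1/3 satisfied
(4,3)2 3/3 satisfied
(4,4)2 3/3 satisfied
(4,5)2 3/3 satisfied
(4,6)2 1/2 satisfied
Unsatisfied: (1,7), (2,3), (3,2), (3,6), (3,7), (4,1) — 6 in total.

6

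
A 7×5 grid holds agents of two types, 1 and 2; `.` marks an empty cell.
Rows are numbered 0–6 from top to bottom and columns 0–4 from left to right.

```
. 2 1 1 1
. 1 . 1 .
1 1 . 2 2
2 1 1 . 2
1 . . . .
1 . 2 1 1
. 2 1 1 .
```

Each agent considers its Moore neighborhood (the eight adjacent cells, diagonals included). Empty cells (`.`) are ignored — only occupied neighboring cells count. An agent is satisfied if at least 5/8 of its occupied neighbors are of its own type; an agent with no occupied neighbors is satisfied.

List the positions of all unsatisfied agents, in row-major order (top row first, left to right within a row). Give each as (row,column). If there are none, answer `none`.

(0,1), (1,3), (2,3), (3,0), (5,0), (5,2), (6,1), (6,2)

Row 0: (0,1)2 0/2 unhappy · (0,2)1 3/4 ok · (0,3)1 3/3 ok · (0,4)1 2/2 ok
Row 1: (1,1)1 3/4 ok · (1,3)1 3/5 unhappy
Row 2: (2,0)1 3/4 ok · (2,1)1 4/5 ok · (2,3)2 2/4 unhappy · (2,4)2 2/3 ok
Row 3: (3,0)2 0/4 unhappy · (3,1)1 4/5 ok · (3,2)1 2/3 ok · (3,4)2 2/2 ok
Row 4: (4,0)1 2/3 ok
Row 5: (5,0)1 1/2 unhappy · (5,2)2 1/4 unhappy · (5,3)1 3/4 ok · (5,4)1 2/2 ok
Row 6: (6,1)2 1/3 unhappy · (6,2)1 2/4 unhappy · (6,3)1 3/4 ok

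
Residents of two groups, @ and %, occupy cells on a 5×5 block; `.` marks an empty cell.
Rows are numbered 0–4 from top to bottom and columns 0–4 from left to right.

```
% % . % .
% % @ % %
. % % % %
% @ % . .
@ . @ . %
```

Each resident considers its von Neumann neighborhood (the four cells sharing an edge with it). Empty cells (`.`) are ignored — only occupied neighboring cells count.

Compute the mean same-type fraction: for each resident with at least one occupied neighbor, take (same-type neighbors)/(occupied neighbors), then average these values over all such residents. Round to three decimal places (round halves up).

Row 0: (0,0)% 2/2 · (0,1)% 2/2 · (0,3)% 1/1
Row 1: (1,0)% 2/2 · (1,1)% 3/4 · (1,2)@ 0/3 · (1,3)% 3/4 · (1,4)% 2/2
Row 2: (2,1)% 2/3 · (2,2)% 3/4 · (2,3)% 3/3 · (2,4)% 2/2
Row 3: (3,0)% 0/2 · (3,1)@ 0/3 · (3,2)% 1/3
Row 4: (4,0)@ 0/1 · (4,2)@ 0/1 · (4,4)% — no occupied neighbors
Sum over 17 residents: 2/2 + 2/2 + 1/1 + 2/2 + 3/4 + 0/3 + 3/4 + 2/2 + 2/3 + 3/4 + 3/3 + 2/2 + 0/2 + 0/3 + 1/3 + 0/1 + 0/1 = 41/4; mean = 41/4 ÷ 17 = 41/68 = 0.602941… → 0.603.

0.603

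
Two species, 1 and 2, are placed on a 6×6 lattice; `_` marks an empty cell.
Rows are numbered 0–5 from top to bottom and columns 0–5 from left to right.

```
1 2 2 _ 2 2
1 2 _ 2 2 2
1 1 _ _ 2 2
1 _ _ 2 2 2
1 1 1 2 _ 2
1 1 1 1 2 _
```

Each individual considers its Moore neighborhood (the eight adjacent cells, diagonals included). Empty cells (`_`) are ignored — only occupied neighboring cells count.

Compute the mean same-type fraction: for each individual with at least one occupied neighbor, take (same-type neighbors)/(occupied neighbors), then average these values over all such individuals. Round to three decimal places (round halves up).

(0,0)1 1/3
(0,1)2 2/4
(0,2)2 3/3
(0,4)2 4/4
(0,5)2 3/3
(1,0)1 3/5
(1,1)2 2/6
(1,3)2 4/4
(1,4)2 6/6
(1,5)2 5/5
(2,0)1 3/4
(2,1)1 3/4
(2,4)2 7/7
(2,5)2 5/5
(3,0)1 4/4
(3,3)2 3/4
(3,4)2 6/6
(3,5)2 4/4
(4,0)1 4/4
(4,1)1 6/6
(4,2)1 4/6
(4,3)2 3/6
(4,5)2 3/3
(5,0)1 3/3
(5,1)1 5/5
(5,2)1 4/5
(5,3)1 2/4
(5,4)2 2/3
Sum over 28 individuals: 1/3 + 2/4 + 3/3 + 4/4 + 3/3 + 3/5 + 2/6 + 4/4 + 6/6 + 5/5 + 3/4 + 3/4 + 7/7 + 5/5 + 4/4 + 3/4 + 6/6 + 4/4 + 4/4 + 6/6 + 4/6 + 3/6 + 3/3 + 3/3 + 5/5 + 4/5 + 2/4 + 2/3 = 463/20; mean = 463/20 ÷ 28 = 463/560 = 0.826785… → 0.827.

0.827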